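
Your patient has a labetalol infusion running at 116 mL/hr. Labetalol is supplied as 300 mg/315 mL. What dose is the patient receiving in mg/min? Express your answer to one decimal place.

Concentration = 300 mg ÷ 315 mL = 0.952381 mg/mL
Drug rate = 116 mL/hr × 0.952381 mg/mL = 110.4762 mg/hr
110.4762 mg/hr ÷ 60 min/hr = 1.84127 mg/min

1.8 mg/min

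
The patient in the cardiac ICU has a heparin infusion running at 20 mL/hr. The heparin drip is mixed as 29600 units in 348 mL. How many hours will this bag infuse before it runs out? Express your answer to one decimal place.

17.4 hours

Duration = 348 mL ÷ 20 mL/hr = 17.4 hr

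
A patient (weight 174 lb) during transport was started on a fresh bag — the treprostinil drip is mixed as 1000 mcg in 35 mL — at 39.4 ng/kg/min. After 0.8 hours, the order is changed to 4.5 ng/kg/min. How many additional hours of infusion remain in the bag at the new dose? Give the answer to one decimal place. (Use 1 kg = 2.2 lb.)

Initial rate:
Weight = 174 lb ÷ 2.2 lb/kg = 79.09091 kg
Dose = 39.4 ng/kg/min × 79.09091 kg = 3116.182 ng/min
3116.182 ng/min × 60 min/hr = 186970.9 ng/hr
Concentration = 1000 mcg ÷ 35 mL = 28.57143 mcg/mL = 28571.43 ng/mL
Rate = 186970.9 ng/hr ÷ 28571.43 ng/mL = 6.543982 mL/hr
Volume infused so far = 6.543982 mL/hr × 0.8 hr = 5.235185 mL
Volume remaining = 35 − 5.235185 = 29.76481 mL
New rate:
Dose = 4.5 ng/kg/min × 79.09091 kg = 355.9091 ng/min
355.9091 ng/min × 60 min/hr = 21354.55 ng/hr
Rate = 21354.55 ng/hr ÷ 28571.43 ng/mL = 0.7474091 mL/hr
Time remaining = 29.76481 mL ÷ 0.7474091 mL/hr = 39.82399 hr

39.8 hours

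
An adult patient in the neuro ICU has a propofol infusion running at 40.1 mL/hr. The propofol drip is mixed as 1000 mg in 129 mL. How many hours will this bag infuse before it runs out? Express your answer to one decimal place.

3.2 hours

Duration = 129 mL ÷ 40.1 mL/hr = 3.216958 hr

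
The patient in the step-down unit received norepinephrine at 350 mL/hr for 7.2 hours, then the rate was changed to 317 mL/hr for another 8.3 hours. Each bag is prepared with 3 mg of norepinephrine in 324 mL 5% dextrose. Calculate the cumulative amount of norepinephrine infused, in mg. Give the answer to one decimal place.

47.7 mg

Concentration = 3 mg ÷ 324 mL = 0.009259259 mg/mL
Stage 1: 350 mL/hr × 7.2 hr = 2520 mL → 2520 mL × 0.009259259 mg/mL = 23.33333 mg
Stage 2: 317 mL/hr × 8.3 hr = 2631.1 mL → 2631.1 mL × 0.009259259 mg/mL = 24.36204 mg
Total = 23.33333 + 24.36204 = 47.69537 mg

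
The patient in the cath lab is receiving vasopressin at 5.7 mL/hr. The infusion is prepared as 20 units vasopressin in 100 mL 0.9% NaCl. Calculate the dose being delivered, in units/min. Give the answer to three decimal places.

Concentration = 20 units ÷ 100 mL = 0.2 units/mL
Drug rate = 5.7 mL/hr × 0.2 units/mL = 1.14 units/hr
1.14 units/hr ÷ 60 min/hr = 0.019 units/min

0.019 units/min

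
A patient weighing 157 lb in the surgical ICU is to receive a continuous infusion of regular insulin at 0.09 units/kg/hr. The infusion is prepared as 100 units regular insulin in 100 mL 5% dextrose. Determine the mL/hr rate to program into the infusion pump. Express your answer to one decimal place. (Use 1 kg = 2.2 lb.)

6.4 mL/hr

Weight = 157 lb ÷ 2.2 lb/kg = 71.36364 kg
Dose = 0.09 units/kg/hr × 71.36364 kg = 6.422727 units/hr
Concentration = 100 units ÷ 100 mL = 1 units/mL
Rate = 6.422727 units/hr ÷ 1 units/mL = 6.422727 mL/hr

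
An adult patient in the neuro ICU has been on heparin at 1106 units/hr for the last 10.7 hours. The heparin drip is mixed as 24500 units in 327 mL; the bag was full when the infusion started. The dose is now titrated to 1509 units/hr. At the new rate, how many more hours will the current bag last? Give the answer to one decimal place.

Initial rate:
Concentration = 24500 units ÷ 327 mL = 74.92355 units/mL
Rate = 1106 units/hr ÷ 74.92355 units/mL = 14.76171 mL/hr
Volume infused so far = 14.76171 mL/hr × 10.7 hr = 157.9503 mL
Volume remaining = 327 − 157.9503 = 169.0497 mL
New rate:
Rate = 1509 units/hr ÷ 74.92355 units/mL = 20.14053 mL/hr
Time remaining = 169.0497 mL ÷ 20.14053 mL/hr = 8.393506 hr

8.4 hours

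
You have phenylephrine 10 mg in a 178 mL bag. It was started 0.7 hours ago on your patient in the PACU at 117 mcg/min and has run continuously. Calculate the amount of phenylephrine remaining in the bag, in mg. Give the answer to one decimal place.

5.1 mg

117 mcg/min × 60 min/hr = 7020 mcg/hr
Concentration = 10 mg ÷ 178 mL = 0.05617978 mg/mL = 56.17978 mcg/mL
Rate = 7020 mcg/hr ÷ 56.17978 mcg/mL = 124.956 mL/hr
Volume infused = 124.956 mL/hr × 0.7 hr = 87.4692 mL
Volume remaining = 178 − 87.4692 = 90.5308 mL
Drug remaining = 90.5308 mL × 56.17978 mcg/mL = 5086 mcg = 5.086 mg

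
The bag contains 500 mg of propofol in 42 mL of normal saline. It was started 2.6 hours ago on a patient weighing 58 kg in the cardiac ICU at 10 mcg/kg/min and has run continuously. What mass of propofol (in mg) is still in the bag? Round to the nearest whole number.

Dose = 10 mcg/kg/min × 58 kg = 580 mcg/min
580 mcg/min × 60 min/hr = 34800 mcg/hr
Concentration = 500 mg ÷ 42 mL = 11.90476 mg/mL = 11904.76 mcg/mL
Rate = 34800 mcg/hr ÷ 11904.76 mcg/mL = 2.9232 mL/hr
Volume infused = 2.9232 mL/hr × 2.6 hr = 7.60032 mL
Volume remaining = 42 − 7.60032 = 34.39968 mL
Drug remaining = 34.39968 mL × 11904.76 mcg/mL = 409520 mcg = 409.52 mg

410 mg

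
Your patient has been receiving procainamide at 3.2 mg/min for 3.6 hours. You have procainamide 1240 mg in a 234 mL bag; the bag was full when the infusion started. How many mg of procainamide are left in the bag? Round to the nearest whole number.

3.2 mg/min × 60 min/hr = 192 mg/hr
Concentration = 1240 mg ÷ 234 mL = 5.299145 mg/mL
Rate = 192 mg/hr ÷ 5.299145 mg/mL = 36.23226 mL/hr
Volume infused = 36.23226 mL/hr × 3.6 hr = 130.4361 mL
Volume remaining = 234 − 130.4361 = 103.5639 mL
Drug remaining = 103.5639 mL × 5.299145 mg/mL = 548.8 mg

549 mg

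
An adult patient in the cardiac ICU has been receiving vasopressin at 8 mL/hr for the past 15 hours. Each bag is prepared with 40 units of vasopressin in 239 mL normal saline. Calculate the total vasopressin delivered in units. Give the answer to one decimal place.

Concentration = 40 units ÷ 239 mL = 0.167364 units/mL
Drug rate = 8 mL/hr × 0.167364 units/mL = 1.338912 units/hr
Total = 1.338912 units/hr × 15 hr = 20.08368 units

20.1 units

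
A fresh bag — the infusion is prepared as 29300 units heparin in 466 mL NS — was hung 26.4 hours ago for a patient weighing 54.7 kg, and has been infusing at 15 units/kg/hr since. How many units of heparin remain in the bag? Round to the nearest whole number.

7639 units

Dose = 15 units/kg/hr × 54.7 kg = 820.5 units/hr
Concentration = 29300 units ÷ 466 mL = 62.87554 units/mL
Rate = 820.5 units/hr ÷ 62.87554 units/mL = 13.04959 mL/hr
Volume infused = 13.04959 mL/hr × 26.4 hr = 344.5092 mL
Volume remaining = 466 − 344.5092 = 121.4908 mL
Drug remaining = 121.4908 mL × 62.87554 units/mL = 7638.8 units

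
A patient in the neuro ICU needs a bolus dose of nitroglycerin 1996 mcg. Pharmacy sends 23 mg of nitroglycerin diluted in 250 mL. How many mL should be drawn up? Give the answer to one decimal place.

Concentration = 23 mg ÷ 250 mL = 0.092 mg/mL = 92 mcg/mL
Volume = 1996 mcg ÷ 92 mcg/mL = 21.69565 mL

21.7 mL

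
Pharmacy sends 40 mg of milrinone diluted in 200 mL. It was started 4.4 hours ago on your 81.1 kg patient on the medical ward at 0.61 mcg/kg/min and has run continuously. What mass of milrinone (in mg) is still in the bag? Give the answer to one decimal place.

26.9 mg

Dose = 0.61 mcg/kg/min × 81.1 kg = 49.471 mcg/min
49.471 mcg/min × 60 min/hr = 2968.26 mcg/hr
Concentration = 40 mg ÷ 200 mL = 0.2 mg/mL = 200 mcg/mL
Rate = 2968.26 mcg/hr ÷ 200 mcg/mL = 14.8413 mL/hr
Volume infused = 14.8413 mL/hr × 4.4 hr = 65.30172 mL
Volume remaining = 200 − 65.30172 = 134.6983 mL
Drug remaining = 134.6983 mL × 200 mcg/mL = 26939.66 mcg = 26.93966 mg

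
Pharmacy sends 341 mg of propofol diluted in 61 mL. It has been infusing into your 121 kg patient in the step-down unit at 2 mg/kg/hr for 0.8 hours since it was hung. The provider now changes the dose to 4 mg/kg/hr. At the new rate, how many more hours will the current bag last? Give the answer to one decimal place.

Initial rate:
Dose = 2 mg/kg/hr × 121 kg = 242 mg/hr
Concentration = 341 mg ÷ 61 mL = 5.590164 mg/mL
Rate = 242 mg/hr ÷ 5.590164 mg/mL = 43.29032 mL/hr
Volume infused so far = 43.29032 mL/hr × 0.8 hr = 34.63226 mL
Volume remaining = 61 − 34.63226 = 26.36774 mL
New rate:
Dose = 4 mg/kg/hr × 121 kg = 484 mg/hr
Rate = 484 mg/hr ÷ 5.590164 mg/mL = 86.58065 mL/hr
Time remaining = 26.36774 mL ÷ 86.58065 mL/hr = 0.3045455 hr

0.3 hours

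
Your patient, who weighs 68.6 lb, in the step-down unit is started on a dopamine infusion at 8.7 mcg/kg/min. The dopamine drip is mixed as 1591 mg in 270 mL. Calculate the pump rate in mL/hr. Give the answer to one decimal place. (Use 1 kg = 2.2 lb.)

Weight = 68.6 lb ÷ 2.2 lb/kg = 31.18182 kg
Dose = 8.7 mcg/kg/min × 31.18182 kg = 271.2818 mcg/min
271.2818 mcg/min × 60 min/hr = 16276.91 mcg/hr
Concentration = 1591 mg ÷ 270 mL = 5.892593 mg/mL = 5892.593 mcg/mL
Rate = 16276.91 mcg/hr ÷ 5892.593 mcg/mL = 2.762266 mL/hr

2.8 mL/hr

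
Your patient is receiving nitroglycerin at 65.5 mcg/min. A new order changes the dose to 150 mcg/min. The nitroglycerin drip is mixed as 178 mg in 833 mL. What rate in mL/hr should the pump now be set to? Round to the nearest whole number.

150 mcg/min × 60 min/hr = 9000 mcg/hr
Concentration = 178 mg ÷ 833 mL = 0.2136855 mg/mL = 213.6855 mcg/mL
Rate = 9000 mcg/hr ÷ 213.6855 mcg/mL = 42.11798 mL/hr

42 mL/hr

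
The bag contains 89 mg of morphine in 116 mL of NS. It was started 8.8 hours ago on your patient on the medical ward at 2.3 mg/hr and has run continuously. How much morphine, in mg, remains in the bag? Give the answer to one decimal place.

Concentration = 89 mg ÷ 116 mL = 0.7672414 mg/mL
Rate = 2.3 mg/hr ÷ 0.7672414 mg/mL = 2.997753 mL/hr
Volume infused = 2.997753 mL/hr × 8.8 hr = 26.38022 mL
Volume remaining = 116 − 26.38022 = 89.61978 mL
Drug remaining = 89.61978 mL × 0.7672414 mg/mL = 68.76 mg

68.8 mg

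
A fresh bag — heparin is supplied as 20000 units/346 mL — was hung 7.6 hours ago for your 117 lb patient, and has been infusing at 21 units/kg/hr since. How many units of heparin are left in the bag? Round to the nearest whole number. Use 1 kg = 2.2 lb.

11512 units

Weight = 117 lb ÷ 2.2 lb/kg = 53.18182 kg
Dose = 21 units/kg/hr × 53.18182 kg = 1116.818 units/hr
Concentration = 20000 units ÷ 346 mL = 57.80347 units/mL
Rate = 1116.818 units/hr ÷ 57.80347 units/mL = 19.32095 mL/hr
Volume infused = 19.32095 mL/hr × 7.6 hr = 146.8393 mL
Volume remaining = 346 − 146.8393 = 199.1607 mL
Drug remaining = 199.1607 mL × 57.80347 units/mL = 11512.18 units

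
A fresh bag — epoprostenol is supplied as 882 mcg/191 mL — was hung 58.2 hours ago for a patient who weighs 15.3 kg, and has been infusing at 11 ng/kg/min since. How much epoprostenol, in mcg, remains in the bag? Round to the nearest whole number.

Dose = 11 ng/kg/min × 15.3 kg = 168.3 ng/min
168.3 ng/min × 60 min/hr = 10098 ng/hr
Concentration = 882 mcg ÷ 191 mL = 4.617801 mcg/mL = 4617.801 ng/mL
Rate = 10098 ng/hr ÷ 4617.801 ng/mL = 2.186755 mL/hr
Volume infused = 2.186755 mL/hr × 58.2 hr = 127.2691 mL
Volume remaining = 191 − 127.2691 = 63.73085 mL
Drug remaining = 63.73085 mL × 4617.801 ng/mL = 294296.4 ng = 294.2964 mcg

294 mcg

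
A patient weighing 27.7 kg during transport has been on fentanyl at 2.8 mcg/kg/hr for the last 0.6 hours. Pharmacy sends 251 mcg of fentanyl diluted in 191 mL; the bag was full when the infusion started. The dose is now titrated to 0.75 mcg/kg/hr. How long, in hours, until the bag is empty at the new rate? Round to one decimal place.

9.8 hours

Initial rate:
Dose = 2.8 mcg/kg/hr × 27.7 kg = 77.56 mcg/hr
Concentration = 251 mcg ÷ 191 mL = 1.314136 mcg/mL
Rate = 77.56 mcg/hr ÷ 1.314136 mcg/mL = 59.01976 mL/hr
Volume infused so far = 59.01976 mL/hr × 0.6 hr = 35.41186 mL
Volume remaining = 191 − 35.41186 = 155.5881 mL
New rate:
Dose = 0.75 mcg/kg/hr × 27.7 kg = 20.775 mcg/hr
Rate = 20.775 mcg/hr ÷ 1.314136 mcg/mL = 15.80886 mL/hr
Time remaining = 155.5881 mL ÷ 15.80886 mL/hr = 9.841829 hr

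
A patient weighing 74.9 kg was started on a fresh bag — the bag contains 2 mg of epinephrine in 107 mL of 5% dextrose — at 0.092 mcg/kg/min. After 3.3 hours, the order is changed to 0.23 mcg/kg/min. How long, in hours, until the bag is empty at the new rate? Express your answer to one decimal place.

0.6 hours

Initial rate:
Dose = 0.092 mcg/kg/min × 74.9 kg = 6.8908 mcg/min
6.8908 mcg/min × 60 min/hr = 413.448 mcg/hr
Concentration = 2 mg ÷ 107 mL = 0.01869159 mg/mL = 18.69159 mcg/mL
Rate = 413.448 mcg/hr ÷ 18.69159 mcg/mL = 22.11947 mL/hr
Volume infused so far = 22.11947 mL/hr × 3.3 hr = 72.99424 mL
Volume remaining = 107 − 72.99424 = 34.00576 mL
New rate:
Dose = 0.23 mcg/kg/min × 74.9 kg = 17.227 mcg/min
17.227 mcg/min × 60 min/hr = 1033.62 mcg/hr
Rate = 1033.62 mcg/hr ÷ 18.69159 mcg/mL = 55.29867 mL/hr
Time remaining = 34.00576 mL ÷ 55.29867 mL/hr = 0.6149471 hr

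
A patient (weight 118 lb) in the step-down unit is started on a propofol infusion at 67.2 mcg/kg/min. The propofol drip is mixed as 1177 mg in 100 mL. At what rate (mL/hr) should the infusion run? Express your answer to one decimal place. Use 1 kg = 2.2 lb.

Weight = 118 lb ÷ 2.2 lb/kg = 53.63636 kg
Dose = 67.2 mcg/kg/min × 53.63636 kg = 3604.364 mcg/min
3604.364 mcg/min × 60 min/hr = 216261.8 mcg/hr
Concentration = 1177 mg ÷ 100 mL = 11.77 mg/mL = 11770 mcg/mL
Rate = 216261.8 mcg/hr ÷ 11770 mcg/mL = 18.37399 mL/hr

18.4 mL/hr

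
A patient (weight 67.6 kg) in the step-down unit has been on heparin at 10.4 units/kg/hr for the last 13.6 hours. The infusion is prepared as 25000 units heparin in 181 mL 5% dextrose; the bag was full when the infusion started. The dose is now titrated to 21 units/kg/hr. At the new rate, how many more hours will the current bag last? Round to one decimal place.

Initial rate:
Dose = 10.4 units/kg/hr × 67.6 kg = 703.04 units/hr
Concentration = 25000 units ÷ 181 mL = 138.1215 units/mL
Rate = 703.04 units/hr ÷ 138.1215 units/mL = 5.09001 mL/hr
Volume infused so far = 5.09001 mL/hr × 13.6 hr = 69.22413 mL
Volume remaining = 181 − 69.22413 = 111.7759 mL
New rate:
Dose = 21 units/kg/hr × 67.6 kg = 1419.6 units/hr
Rate = 1419.6 units/hr ÷ 138.1215 units/mL = 10.2779 mL/hr
Time remaining = 111.7759 mL ÷ 10.2779 mL/hr = 10.87536 hr

10.9 hours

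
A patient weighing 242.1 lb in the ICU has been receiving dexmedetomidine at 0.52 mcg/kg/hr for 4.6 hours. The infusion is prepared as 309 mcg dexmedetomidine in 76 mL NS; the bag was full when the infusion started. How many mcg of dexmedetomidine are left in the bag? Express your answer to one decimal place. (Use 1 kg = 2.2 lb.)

Weight = 242.1 lb ÷ 2.2 lb/kg = 110.0455 kg
Dose = 0.52 mcg/kg/hr × 110.0455 kg = 57.22364 mcg/hr
Concentration = 309 mcg ÷ 76 mL = 4.065789 mcg/mL
Rate = 57.22364 mcg/hr ÷ 4.065789 mcg/mL = 14.07442 mL/hr
Volume infused = 14.07442 mL/hr × 4.6 hr = 64.74234 mL
Volume remaining = 76 − 64.74234 = 11.25766 mL
Drug remaining = 11.25766 mL × 4.065789 mcg/mL = 45.77127 mcg

45.8 mcg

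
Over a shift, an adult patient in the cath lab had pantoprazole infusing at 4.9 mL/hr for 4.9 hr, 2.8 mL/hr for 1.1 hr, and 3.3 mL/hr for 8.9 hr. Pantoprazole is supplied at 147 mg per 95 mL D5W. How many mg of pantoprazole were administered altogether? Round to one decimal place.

Concentration = 147 mg ÷ 95 mL = 1.547368 mg/mL
Stage 1: 4.9 mL/hr × 4.9 hr = 24.01 mL → 24.01 mL × 1.547368 mg/mL = 37.15232 mg
Stage 2: 2.8 mL/hr × 1.1 hr = 3.08 mL → 3.08 mL × 1.547368 mg/mL = 4.765895 mg
Stage 3: 3.3 mL/hr × 8.9 hr = 29.37 mL → 29.37 mL × 1.547368 mg/mL = 45.44621 mg
Total = 37.15232 + 4.765895 + 45.44621 = 87.36442 mg

87.4 mg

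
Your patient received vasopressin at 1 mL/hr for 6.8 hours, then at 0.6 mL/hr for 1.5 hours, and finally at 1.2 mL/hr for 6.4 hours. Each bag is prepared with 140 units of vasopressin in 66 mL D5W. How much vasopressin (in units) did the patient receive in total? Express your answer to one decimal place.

32.6 units

Concentration = 140 units ÷ 66 mL = 2.121212 units/mL
Stage 1: 1 mL/hr × 6.8 hr = 6.8 mL → 6.8 mL × 2.121212 units/mL = 14.42424 units
Stage 2: 0.6 mL/hr × 1.5 hr = 0.9 mL → 0.9 mL × 2.121212 units/mL = 1.909091 units
Stage 3: 1.2 mL/hr × 6.4 hr = 7.68 mL → 7.68 mL × 2.121212 units/mL = 16.29091 units
Total = 14.42424 + 1.909091 + 16.29091 = 32.62424 units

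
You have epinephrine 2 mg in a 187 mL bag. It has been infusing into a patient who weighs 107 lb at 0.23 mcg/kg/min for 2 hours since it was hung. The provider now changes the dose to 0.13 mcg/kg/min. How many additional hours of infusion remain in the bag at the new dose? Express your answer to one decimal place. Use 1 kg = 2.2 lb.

1.7 hours

Initial rate:
Weight = 107 lb ÷ 2.2 lb/kg = 48.63636 kg
Dose = 0.23 mcg/kg/min × 48.63636 kg = 11.18636 mcg/min
11.18636 mcg/min × 60 min/hr = 671.1818 mcg/hr
Concentration = 2 mg ÷ 187 mL = 0.01069519 mg/mL = 10.69519 mcg/mL
Rate = 671.1818 mcg/hr ÷ 10.69519 mcg/mL = 62.7555 mL/hr
Volume infused so far = 62.7555 mL/hr × 2 hr = 125.511 mL
Volume remaining = 187 − 125.511 = 61.489 mL
New rate:
Dose = 0.13 mcg/kg/min × 48.63636 kg = 6.322727 mcg/min
6.322727 mcg/min × 60 min/hr = 379.3636 mcg/hr
Rate = 379.3636 mcg/hr ÷ 10.69519 mcg/mL = 35.4705 mL/hr
Time remaining = 61.489 mL ÷ 35.4705 mL/hr = 1.733525 hr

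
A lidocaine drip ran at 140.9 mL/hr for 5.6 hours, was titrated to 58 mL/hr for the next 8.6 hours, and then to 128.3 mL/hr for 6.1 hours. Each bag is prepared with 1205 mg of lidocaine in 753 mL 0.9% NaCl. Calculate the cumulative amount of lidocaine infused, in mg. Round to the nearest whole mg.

3313 mg

Concentration = 1205 mg ÷ 753 mL = 1.600266 mg/mL
Stage 1: 140.9 mL/hr × 5.6 hr = 789.04 mL → 789.04 mL × 1.600266 mg/mL = 1262.674 mg
Stage 2: 58 mL/hr × 8.6 hr = 498.8 mL → 498.8 mL × 1.600266 mg/mL = 798.2125 mg
Stage 3: 128.3 mL/hr × 6.1 hr = 782.63 mL → 782.63 mL × 1.600266 mg/mL = 1252.416 mg
Total = 1262.674 + 798.2125 + 1252.416 = 3313.302 mg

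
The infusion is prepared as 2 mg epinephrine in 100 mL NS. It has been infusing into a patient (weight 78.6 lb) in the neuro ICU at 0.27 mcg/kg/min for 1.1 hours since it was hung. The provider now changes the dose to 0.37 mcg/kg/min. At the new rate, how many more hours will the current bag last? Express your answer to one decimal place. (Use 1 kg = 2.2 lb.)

Initial rate:
Weight = 78.6 lb ÷ 2.2 lb/kg = 35.72727 kg
Dose = 0.27 mcg/kg/min × 35.72727 kg = 9.646364 mcg/min
9.646364 mcg/min × 60 min/hr = 578.7818 mcg/hr
Concentration = 2 mg ÷ 100 mL = 0.02 mg/mL = 20 mcg/mL
Rate = 578.7818 mcg/hr ÷ 20 mcg/mL = 28.93909 mL/hr
Volume infused so far = 28.93909 mL/hr × 1.1 hr = 31.833 mL
Volume remaining = 100 − 31.833 = 68.167 mL
New rate:
Dose = 0.37 mcg/kg/min × 35.72727 kg = 13.21909 mcg/min
13.21909 mcg/min × 60 min/hr = 793.1455 mcg/hr
Rate = 793.1455 mcg/hr ÷ 20 mcg/mL = 39.65727 mL/hr
Time remaining = 68.167 mL ÷ 39.65727 mL/hr = 1.718903 hr

1.7 hours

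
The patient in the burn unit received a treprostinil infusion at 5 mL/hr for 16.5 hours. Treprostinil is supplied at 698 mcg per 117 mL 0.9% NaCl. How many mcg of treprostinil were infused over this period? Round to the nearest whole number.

Concentration = 698 mcg ÷ 117 mL = 5.965812 mcg/mL = 5965.812 ng/mL
Drug rate = 5 mL/hr × 5965.812 ng/mL = 29829.06 ng/hr
Total = 29829.06 ng/hr × 16.5 hr = 492179.5 ng = 492.1795 mcg

492 mcg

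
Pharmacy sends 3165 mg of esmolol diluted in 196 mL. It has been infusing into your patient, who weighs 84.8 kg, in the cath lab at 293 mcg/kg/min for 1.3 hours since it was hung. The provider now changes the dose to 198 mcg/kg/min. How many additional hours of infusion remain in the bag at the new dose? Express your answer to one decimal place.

1.2 hours

Initial rate:
Dose = 293 mcg/kg/min × 84.8 kg = 24846.4 mcg/min
24846.4 mcg/min × 60 min/hr = 1490784 mcg/hr
Concentration = 3165 mg ÷ 196 mL = 16.14796 mg/mL = 16147.96 mcg/mL
Rate = 1490784 mcg/hr ÷ 16147.96 mcg/mL = 92.32027 mL/hr
Volume infused so far = 92.32027 mL/hr × 1.3 hr = 120.0164 mL
Volume remaining = 196 − 120.0164 = 75.98365 mL
New rate:
Dose = 198 mcg/kg/min × 84.8 kg = 16790.4 mcg/min
16790.4 mcg/min × 60 min/hr = 1007424 mcg/hr
Rate = 1007424 mcg/hr ÷ 16147.96 mcg/mL = 62.38708 mL/hr
Time remaining = 75.98365 mL ÷ 62.38708 mL/hr = 1.217939 hr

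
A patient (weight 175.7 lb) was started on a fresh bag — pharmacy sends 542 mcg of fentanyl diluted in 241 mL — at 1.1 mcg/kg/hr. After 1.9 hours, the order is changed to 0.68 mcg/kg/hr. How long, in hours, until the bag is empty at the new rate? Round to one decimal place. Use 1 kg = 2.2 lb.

Initial rate:
Weight = 175.7 lb ÷ 2.2 lb/kg = 79.86364 kg
Dose = 1.1 mcg/kg/hr × 79.86364 kg = 87.85 mcg/hr
Concentration = 542 mcg ÷ 241 mL = 2.248963 mcg/mL
Rate = 87.85 mcg/hr ÷ 2.248963 mcg/mL = 39.06245 mL/hr
Volume infused so far = 39.06245 mL/hr × 1.9 hr = 74.21866 mL
Volume remaining = 241 − 74.21866 = 166.7813 mL
New rate:
Dose = 0.68 mcg/kg/hr × 79.86364 kg = 54.30727 mcg/hr
Rate = 54.30727 mcg/hr ÷ 2.248963 mcg/mL = 24.1477 mL/hr
Time remaining = 166.7813 mL ÷ 24.1477 mL/hr = 6.906718 hr

6.9 hours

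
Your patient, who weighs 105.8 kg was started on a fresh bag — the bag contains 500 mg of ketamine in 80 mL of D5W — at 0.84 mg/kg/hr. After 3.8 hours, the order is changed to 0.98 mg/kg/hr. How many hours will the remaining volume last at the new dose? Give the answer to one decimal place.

Initial rate:
Dose = 0.84 mg/kg/hr × 105.8 kg = 88.872 mg/hr
Concentration = 500 mg ÷ 80 mL = 6.25 mg/mL
Rate = 88.872 mg/hr ÷ 6.25 mg/mL = 14.21952 mL/hr
Volume infused so far = 14.21952 mL/hr × 3.8 hr = 54.03418 mL
Volume remaining = 80 − 54.03418 = 25.96582 mL
New rate:
Dose = 0.98 mg/kg/hr × 105.8 kg = 103.684 mg/hr
Rate = 103.684 mg/hr ÷ 6.25 mg/mL = 16.58944 mL/hr
Time remaining = 25.96582 mL ÷ 16.58944 mL/hr = 1.565202 hr

1.6 hours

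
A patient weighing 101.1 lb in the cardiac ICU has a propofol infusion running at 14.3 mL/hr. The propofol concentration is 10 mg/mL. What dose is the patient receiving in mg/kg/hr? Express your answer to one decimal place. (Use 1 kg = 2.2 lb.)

3.1 mg/kg/hr

Weight = 101.1 lb ÷ 2.2 lb/kg = 45.95455 kg
Drug rate = 14.3 mL/hr × 10 mg/mL = 143 mg/hr
143 mg/hr ÷ 45.95455 kg = 3.111771 mg/kg/hr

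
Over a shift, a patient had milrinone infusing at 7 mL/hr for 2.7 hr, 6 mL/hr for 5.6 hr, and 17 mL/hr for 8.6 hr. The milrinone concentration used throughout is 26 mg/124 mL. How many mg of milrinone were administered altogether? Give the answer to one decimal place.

Concentration = 26 mg ÷ 124 mL = 0.2096774 mg/mL
Stage 1: 7 mL/hr × 2.7 hr = 18.9 mL → 18.9 mL × 0.2096774 mg/mL = 3.962903 mg
Stage 2: 6 mL/hr × 5.6 hr = 33.6 mL → 33.6 mL × 0.2096774 mg/mL = 7.045161 mg
Stage 3: 17 mL/hr × 8.6 hr = 146.2 mL → 146.2 mL × 0.2096774 mg/mL = 30.65484 mg
Total = 3.962903 + 7.045161 + 30.65484 = 41.6629 mg

41.7 mg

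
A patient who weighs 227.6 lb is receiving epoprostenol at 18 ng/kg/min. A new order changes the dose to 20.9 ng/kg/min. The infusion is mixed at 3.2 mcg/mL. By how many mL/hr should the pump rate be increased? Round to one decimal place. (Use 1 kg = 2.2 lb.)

5.6 mL/hr

At the current dose:
Weight = 227.6 lb ÷ 2.2 lb/kg = 103.4545 kg
Dose = 18 ng/kg/min × 103.4545 kg = 1862.182 ng/min
1862.182 ng/min × 60 min/hr = 111730.9 ng/hr
Concentration = 3.2 mcg/mL = 3200 ng/mL
Rate = 111730.9 ng/hr ÷ 3200 ng/mL = 34.91591 mL/hr
At the new dose:
Dose = 20.9 ng/kg/min × 103.4545 kg = 2162.2 ng/min
2162.2 ng/min × 60 min/hr = 129732 ng/hr
Rate = 129732 ng/hr ÷ 3200 ng/mL = 40.54125 mL/hr
Change = 40.54125 − 34.91591 = 5.625341 mL/hr → 5.625341 mL/hr increase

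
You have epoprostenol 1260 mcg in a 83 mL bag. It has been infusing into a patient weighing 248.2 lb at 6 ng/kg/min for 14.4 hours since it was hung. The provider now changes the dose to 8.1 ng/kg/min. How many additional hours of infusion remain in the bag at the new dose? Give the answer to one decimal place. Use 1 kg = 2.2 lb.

12.3 hours

Initial rate:
Weight = 248.2 lb ÷ 2.2 lb/kg = 112.8182 kg
Dose = 6 ng/kg/min × 112.8182 kg = 676.9091 ng/min
676.9091 ng/min × 60 min/hr = 40614.55 ng/hr
Concentration = 1260 mcg ÷ 83 mL = 15.18072 mcg/mL = 15180.72 ng/mL
Rate = 40614.55 ng/hr ÷ 15180.72 ng/mL = 2.675403 mL/hr
Volume infused so far = 2.675403 mL/hr × 14.4 hr = 38.5258 mL
Volume remaining = 83 − 38.5258 = 44.4742 mL
New rate:
Dose = 8.1 ng/kg/min × 112.8182 kg = 913.8273 ng/min
913.8273 ng/min × 60 min/hr = 54829.64 ng/hr
Rate = 54829.64 ng/hr ÷ 15180.72 ng/mL = 3.611794 mL/hr
Time remaining = 44.4742 mL ÷ 3.611794 mL/hr = 12.31361 hr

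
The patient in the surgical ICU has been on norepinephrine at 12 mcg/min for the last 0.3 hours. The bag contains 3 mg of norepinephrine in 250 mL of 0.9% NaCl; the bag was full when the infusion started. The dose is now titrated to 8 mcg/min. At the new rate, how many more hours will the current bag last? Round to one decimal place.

Initial rate:
12 mcg/min × 60 min/hr = 720 mcg/hr
Concentration = 3 mg ÷ 250 mL = 0.012 mg/mL = 12 mcg/mL
Rate = 720 mcg/hr ÷ 12 mcg/mL = 60 mL/hr
Volume infused so far = 60 mL/hr × 0.3 hr = 18 mL
Volume remaining = 250 − 18 = 232 mL
New rate:
8 mcg/min × 60 min/hr = 480 mcg/hr
Rate = 480 mcg/hr ÷ 12 mcg/mL = 40 mL/hr
Time remaining = 232 mL ÷ 40 mL/hr = 5.8 hr

5.8 hours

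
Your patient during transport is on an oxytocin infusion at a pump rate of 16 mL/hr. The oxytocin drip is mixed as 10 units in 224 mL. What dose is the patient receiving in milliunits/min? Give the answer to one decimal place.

Concentration = 10 units ÷ 224 mL = 0.04464286 units/mL = 44.64286 milliunits/mL
Drug rate = 16 mL/hr × 44.64286 milliunits/mL = 714.2857 milliunits/hr
714.2857 milliunits/hr ÷ 60 min/hr = 11.90476 milliunits/min

11.9 milliunits/min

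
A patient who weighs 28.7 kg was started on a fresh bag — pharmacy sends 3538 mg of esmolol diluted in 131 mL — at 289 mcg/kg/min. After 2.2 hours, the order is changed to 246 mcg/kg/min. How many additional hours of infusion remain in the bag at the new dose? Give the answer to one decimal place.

Initial rate:
Dose = 289 mcg/kg/min × 28.7 kg = 8294.3 mcg/min
8294.3 mcg/min × 60 min/hr = 497658 mcg/hr
Concentration = 3538 mg ÷ 131 mL = 27.00763 mg/mL = 27007.63 mcg/mL
Rate = 497658 mcg/hr ÷ 27007.63 mcg/mL = 18.42657 mL/hr
Volume infused so far = 18.42657 mL/hr × 2.2 hr = 40.53845 mL
Volume remaining = 131 − 40.53845 = 90.46155 mL
New rate:
Dose = 246 mcg/kg/min × 28.7 kg = 7060.2 mcg/min
7060.2 mcg/min × 60 min/hr = 423612 mcg/hr
Rate = 423612 mcg/hr ÷ 27007.63 mcg/mL = 15.6849 mL/hr
Time remaining = 90.46155 mL ÷ 15.6849 mL/hr = 5.76743 hr

5.8 hours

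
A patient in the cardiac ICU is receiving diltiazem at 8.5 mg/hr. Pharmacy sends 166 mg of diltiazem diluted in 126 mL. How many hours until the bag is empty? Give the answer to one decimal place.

Concentration = 166 mg ÷ 126 mL = 1.31746 mg/mL
Rate = 8.5 mg/hr ÷ 1.31746 mg/mL = 6.451807 mL/hr
Duration = 126 mL ÷ 6.451807 mL/hr = 19.52941 hr

19.5 hours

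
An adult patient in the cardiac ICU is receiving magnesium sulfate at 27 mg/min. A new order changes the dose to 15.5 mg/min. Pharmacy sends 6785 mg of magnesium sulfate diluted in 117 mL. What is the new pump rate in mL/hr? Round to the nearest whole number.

16 mL/hr

15.5 mg/min × 60 min/hr = 930 mg/hr
Concentration = 6785 mg ÷ 117 mL = 57.99145 mg/mL
Rate = 930 mg/hr ÷ 57.99145 mg/mL = 16.03685 mL/hr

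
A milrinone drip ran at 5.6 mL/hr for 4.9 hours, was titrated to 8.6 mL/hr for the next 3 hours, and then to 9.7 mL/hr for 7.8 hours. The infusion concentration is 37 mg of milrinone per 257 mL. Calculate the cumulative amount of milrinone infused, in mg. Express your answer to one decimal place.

Concentration = 37 mg ÷ 257 mL = 0.1439689 mg/mL
Stage 1: 5.6 mL/hr × 4.9 hr = 27.44 mL → 27.44 mL × 0.1439689 mg/mL = 3.950506 mg
Stage 2: 8.6 mL/hr × 3 hr = 25.8 mL → 25.8 mL × 0.1439689 mg/mL = 3.714397 mg
Stage 3: 9.7 mL/hr × 7.8 hr = 75.66 mL → 75.66 mL × 0.1439689 mg/mL = 10.89268 mg
Total = 3.950506 + 3.714397 + 10.89268 = 18.55759 mg

18.6 mg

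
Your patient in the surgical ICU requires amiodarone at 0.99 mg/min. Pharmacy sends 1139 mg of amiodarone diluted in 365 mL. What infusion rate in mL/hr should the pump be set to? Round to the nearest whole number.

0.99 mg/min × 60 min/hr = 59.4 mg/hr
Concentration = 1139 mg ÷ 365 mL = 3.120548 mg/mL
Rate = 59.4 mg/hr ÷ 3.120548 mg/mL = 19.03512 mL/hr

19 mL/hr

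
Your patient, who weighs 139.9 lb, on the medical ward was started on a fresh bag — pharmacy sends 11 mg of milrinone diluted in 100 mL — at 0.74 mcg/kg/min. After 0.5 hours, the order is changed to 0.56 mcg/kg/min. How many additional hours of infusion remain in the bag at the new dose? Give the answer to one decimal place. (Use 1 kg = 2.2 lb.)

4.5 hours

Initial rate:
Weight = 139.9 lb ÷ 2.2 lb/kg = 63.59091 kg
Dose = 0.74 mcg/kg/min × 63.59091 kg = 47.05727 mcg/min
47.05727 mcg/min × 60 min/hr = 2823.436 mcg/hr
Concentration = 11 mg ÷ 100 mL = 0.11 mg/mL = 110 mcg/mL
Rate = 2823.436 mcg/hr ÷ 110 mcg/mL = 25.6676 mL/hr
Volume infused so far = 25.6676 mL/hr × 0.5 hr = 12.8338 mL
Volume remaining = 100 − 12.8338 = 87.1662 mL
New rate:
Dose = 0.56 mcg/kg/min × 63.59091 kg = 35.61091 mcg/min
35.61091 mcg/min × 60 min/hr = 2136.655 mcg/hr
Rate = 2136.655 mcg/hr ÷ 110 mcg/mL = 19.42413 mL/hr
Time remaining = 87.1662 mL ÷ 19.42413 mL/hr = 4.487521 hr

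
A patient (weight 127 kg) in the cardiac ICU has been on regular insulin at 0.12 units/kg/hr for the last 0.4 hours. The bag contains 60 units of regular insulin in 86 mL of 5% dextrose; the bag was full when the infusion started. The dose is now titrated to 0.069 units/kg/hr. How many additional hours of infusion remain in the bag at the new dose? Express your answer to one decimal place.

6.2 hours

Initial rate:
Dose = 0.12 units/kg/hr × 127 kg = 15.24 units/hr
Concentration = 60 units ÷ 86 mL = 0.6976744 units/mL
Rate = 15.24 units/hr ÷ 0.6976744 units/mL = 21.844 mL/hr
Volume infused so far = 21.844 mL/hr × 0.4 hr = 8.7376 mL
Volume remaining = 86 − 8.7376 = 77.2624 mL
New rate:
Dose = 0.069 units/kg/hr × 127 kg = 8.763 units/hr
Rate = 8.763 units/hr ÷ 0.6976744 units/mL = 12.5603 mL/hr
Time remaining = 77.2624 mL ÷ 12.5603 mL/hr = 6.151318 hr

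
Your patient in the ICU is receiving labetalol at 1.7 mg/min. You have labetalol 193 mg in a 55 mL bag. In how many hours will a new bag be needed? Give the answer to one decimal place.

1.7 mg/min × 60 min/hr = 102 mg/hr
Concentration = 193 mg ÷ 55 mL = 3.509091 mg/mL
Rate = 102 mg/hr ÷ 3.509091 mg/mL = 29.06736 mL/hr
Duration = 55 mL ÷ 29.06736 mL/hr = 1.892157 hr

1.9 hours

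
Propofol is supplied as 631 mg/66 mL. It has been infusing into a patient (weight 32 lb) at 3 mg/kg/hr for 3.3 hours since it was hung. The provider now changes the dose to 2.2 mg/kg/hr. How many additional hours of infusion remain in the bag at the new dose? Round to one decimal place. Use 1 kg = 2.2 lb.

Initial rate:
Weight = 32 lb ÷ 2.2 lb/kg = 14.54545 kg
Dose = 3 mg/kg/hr × 14.54545 kg = 43.63636 mg/hr
Concentration = 631 mg ÷ 66 mL = 9.560606 mg/mL
Rate = 43.63636 mg/hr ÷ 9.560606 mg/mL = 4.564184 mL/hr
Volume infused so far = 4.564184 mL/hr × 3.3 hr = 15.06181 mL
Volume remaining = 66 − 15.06181 = 50.93819 mL
New rate:
Dose = 2.2 mg/kg/hr × 14.54545 kg = 32 mg/hr
Rate = 32 mg/hr ÷ 9.560606 mg/mL = 3.347068 mL/hr
Time remaining = 50.93819 mL ÷ 3.347068 mL/hr = 15.21875 hr

15.2 hours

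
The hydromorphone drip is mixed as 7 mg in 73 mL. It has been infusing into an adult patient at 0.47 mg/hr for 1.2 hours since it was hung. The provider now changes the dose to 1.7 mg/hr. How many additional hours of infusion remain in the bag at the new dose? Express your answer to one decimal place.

Initial rate:
Concentration = 7 mg ÷ 73 mL = 0.09589041 mg/mL
Rate = 0.47 mg/hr ÷ 0.09589041 mg/mL = 4.901429 mL/hr
Volume infused so far = 4.901429 mL/hr × 1.2 hr = 5.881714 mL
Volume remaining = 73 − 5.881714 = 67.11829 mL
New rate:
Rate = 1.7 mg/hr ÷ 0.09589041 mg/mL = 17.72857 mL/hr
Time remaining = 67.11829 mL ÷ 17.72857 mL/hr = 3.785882 hr

3.8 hours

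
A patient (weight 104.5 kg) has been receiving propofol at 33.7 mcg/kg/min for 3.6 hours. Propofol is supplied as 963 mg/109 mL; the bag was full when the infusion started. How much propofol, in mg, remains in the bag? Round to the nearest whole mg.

202 mg

Dose = 33.7 mcg/kg/min × 104.5 kg = 3521.65 mcg/min
3521.65 mcg/min × 60 min/hr = 211299 mcg/hr
Concentration = 963 mg ÷ 109 mL = 8.834862 mg/mL = 8834.862 mcg/mL
Rate = 211299 mcg/hr ÷ 8834.862 mcg/mL = 23.9165 mL/hr
Volume infused = 23.9165 mL/hr × 3.6 hr = 86.09941 mL
Volume remaining = 109 − 86.09941 = 22.90059 mL
Drug remaining = 22.90059 mL × 8834.862 mcg/mL = 202323.6 mcg = 202.3236 mg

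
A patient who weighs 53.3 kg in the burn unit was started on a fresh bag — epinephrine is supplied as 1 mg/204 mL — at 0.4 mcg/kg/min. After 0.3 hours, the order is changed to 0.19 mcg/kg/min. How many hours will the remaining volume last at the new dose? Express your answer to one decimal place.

Initial rate:
Dose = 0.4 mcg/kg/min × 53.3 kg = 21.32 mcg/min
21.32 mcg/min × 60 min/hr = 1279.2 mcg/hr
Concentration = 1 mg ÷ 204 mL = 0.004901961 mg/mL = 4.901961 mcg/mL
Rate = 1279.2 mcg/hr ÷ 4.901961 mcg/mL = 260.9568 mL/hr
Volume infused so far = 260.9568 mL/hr × 0.3 hr = 78.28704 mL
Volume remaining = 204 − 78.28704 = 125.713 mL
New rate:
Dose = 0.19 mcg/kg/min × 53.3 kg = 10.127 mcg/min
10.127 mcg/min × 60 min/hr = 607.62 mcg/hr
Rate = 607.62 mcg/hr ÷ 4.901961 mcg/mL = 123.9545 mL/hr
Time remaining = 125.713 mL ÷ 123.9545 mL/hr = 1.014186 hr

1.0 hours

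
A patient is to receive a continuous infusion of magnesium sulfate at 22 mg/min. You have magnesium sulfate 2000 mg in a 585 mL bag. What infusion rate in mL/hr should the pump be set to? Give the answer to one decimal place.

386.1 mL/hr

22 mg/min × 60 min/hr = 1320 mg/hr
Concentration = 2000 mg ÷ 585 mL = 3.418803 mg/mL
Rate = 1320 mg/hr ÷ 3.418803 mg/mL = 386.1 mL/hr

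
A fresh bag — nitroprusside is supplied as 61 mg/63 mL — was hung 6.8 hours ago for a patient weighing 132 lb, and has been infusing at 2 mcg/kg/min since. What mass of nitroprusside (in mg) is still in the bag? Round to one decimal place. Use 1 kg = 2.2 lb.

Weight = 132 lb ÷ 2.2 lb/kg = 60 kg
Dose = 2 mcg/kg/min × 60 kg = 120 mcg/min
120 mcg/min × 60 min/hr = 7200 mcg/hr
Concentration = 61 mg ÷ 63 mL = 0.968254 mg/mL = 968.254 mcg/mL
Rate = 7200 mcg/hr ÷ 968.254 mcg/mL = 7.436066 mL/hr
Volume infused = 7.436066 mL/hr × 6.8 hr = 50.56525 mL
Volume remaining = 63 − 50.56525 = 12.43475 mL
Drug remaining = 12.43475 mL × 968.254 mcg/mL = 12040 mcg = 12.04 mg

12.0 mg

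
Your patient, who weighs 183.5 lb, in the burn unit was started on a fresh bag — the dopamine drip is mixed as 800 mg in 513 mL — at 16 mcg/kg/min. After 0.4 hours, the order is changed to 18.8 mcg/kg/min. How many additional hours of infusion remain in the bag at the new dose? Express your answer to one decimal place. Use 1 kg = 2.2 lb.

Initial rate:
Weight = 183.5 lb ÷ 2.2 lb/kg = 83.40909 kg
Dose = 16 mcg/kg/min × 83.40909 kg = 1334.545 mcg/min
1334.545 mcg/min × 60 min/hr = 80072.73 mcg/hr
Concentration = 800 mg ÷ 513 mL = 1.559454 mg/mL = 1559.454 mcg/mL
Rate = 80072.73 mcg/hr ÷ 1559.454 mcg/mL = 51.34664 mL/hr
Volume infused so far = 51.34664 mL/hr × 0.4 hr = 20.53865 mL
Volume remaining = 513 − 20.53865 = 492.4613 mL
New rate:
Dose = 18.8 mcg/kg/min × 83.40909 kg = 1568.091 mcg/min
1568.091 mcg/min × 60 min/hr = 94085.45 mcg/hr
Rate = 94085.45 mcg/hr ÷ 1559.454 mcg/mL = 60.3323 mL/hr
Time remaining = 492.4613 mL ÷ 60.3323 mL/hr = 8.162483 hr

8.2 hours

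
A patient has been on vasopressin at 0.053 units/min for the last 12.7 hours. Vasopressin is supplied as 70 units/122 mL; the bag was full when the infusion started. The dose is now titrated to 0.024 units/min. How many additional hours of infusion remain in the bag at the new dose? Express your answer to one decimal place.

20.6 hours

Initial rate:
0.053 units/min × 60 min/hr = 3.18 units/hr
Concentration = 70 units ÷ 122 mL = 0.5737705 units/mL
Rate = 3.18 units/hr ÷ 0.5737705 units/mL = 5.542286 mL/hr
Volume infused so far = 5.542286 mL/hr × 12.7 hr = 70.38703 mL
Volume remaining = 122 − 70.38703 = 51.61297 mL
New rate:
0.024 units/min × 60 min/hr = 1.44 units/hr
Rate = 1.44 units/hr ÷ 0.5737705 units/mL = 2.509714 mL/hr
Time remaining = 51.61297 mL ÷ 2.509714 mL/hr = 20.56528 hr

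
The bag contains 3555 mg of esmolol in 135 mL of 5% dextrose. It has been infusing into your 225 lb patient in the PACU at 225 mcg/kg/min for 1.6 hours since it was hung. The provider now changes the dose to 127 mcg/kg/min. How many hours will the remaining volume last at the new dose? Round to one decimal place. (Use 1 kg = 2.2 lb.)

Initial rate:
Weight = 225 lb ÷ 2.2 lb/kg = 102.2727 kg
Dose = 225 mcg/kg/min × 102.2727 kg = 23011.36 mcg/min
23011.36 mcg/min × 60 min/hr = 1380682 mcg/hr
Concentration = 3555 mg ÷ 135 mL = 26.33333 mg/mL = 26333.33 mcg/mL
Rate = 1380682 mcg/hr ÷ 26333.33 mcg/mL = 52.43096 mL/hr
Volume infused so far = 52.43096 mL/hr × 1.6 hr = 83.88953 mL
Volume remaining = 135 − 83.88953 = 51.11047 mL
New rate:
Dose = 127 mcg/kg/min × 102.2727 kg = 12988.64 mcg/min
12988.64 mcg/min × 60 min/hr = 779318.2 mcg/hr
Rate = 779318.2 mcg/hr ÷ 26333.33 mcg/mL = 29.59436 mL/hr
Time remaining = 51.11047 mL ÷ 29.59436 mL/hr = 1.727034 hr

1.7 hours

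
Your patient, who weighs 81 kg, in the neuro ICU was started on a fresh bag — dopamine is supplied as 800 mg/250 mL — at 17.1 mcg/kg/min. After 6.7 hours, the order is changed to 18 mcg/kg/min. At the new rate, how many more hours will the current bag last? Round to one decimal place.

2.8 hours

Initial rate:
Dose = 17.1 mcg/kg/min × 81 kg = 1385.1 mcg/min
1385.1 mcg/min × 60 min/hr = 83106 mcg/hr
Concentration = 800 mg ÷ 250 mL = 3.2 mg/mL = 3200 mcg/mL
Rate = 83106 mcg/hr ÷ 3200 mcg/mL = 25.97063 mL/hr
Volume infused so far = 25.97063 mL/hr × 6.7 hr = 174.0032 mL
Volume remaining = 250 − 174.0032 = 75.99681 mL
New rate:
Dose = 18 mcg/kg/min × 81 kg = 1458 mcg/min
1458 mcg/min × 60 min/hr = 87480 mcg/hr
Rate = 87480 mcg/hr ÷ 3200 mcg/mL = 27.3375 mL/hr
Time remaining = 75.99681 mL ÷ 27.3375 mL/hr = 2.779947 hr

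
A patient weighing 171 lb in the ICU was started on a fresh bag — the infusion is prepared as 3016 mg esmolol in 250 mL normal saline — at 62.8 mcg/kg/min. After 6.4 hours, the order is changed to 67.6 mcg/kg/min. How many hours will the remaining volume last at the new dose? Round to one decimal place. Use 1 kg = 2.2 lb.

Initial rate:
Weight = 171 lb ÷ 2.2 lb/kg = 77.72727 kg
Dose = 62.8 mcg/kg/min × 77.72727 kg = 4881.273 mcg/min
4881.273 mcg/min × 60 min/hr = 292876.4 mcg/hr
Concentration = 3016 mg ÷ 250 mL = 12.064 mg/mL = 12064 mcg/mL
Rate = 292876.4 mcg/hr ÷ 12064 mcg/mL = 24.27689 mL/hr
Volume infused so far = 24.27689 mL/hr × 6.4 hr = 155.3721 mL
Volume remaining = 250 − 155.3721 = 94.62792 mL
New rate:
Dose = 67.6 mcg/kg/min × 77.72727 kg = 5254.364 mcg/min
5254.364 mcg/min × 60 min/hr = 315261.8 mcg/hr
Rate = 315261.8 mcg/hr ÷ 12064 mcg/mL = 26.13245 mL/hr
Time remaining = 94.62792 mL ÷ 26.13245 mL/hr = 3.62109 hr

3.6 hours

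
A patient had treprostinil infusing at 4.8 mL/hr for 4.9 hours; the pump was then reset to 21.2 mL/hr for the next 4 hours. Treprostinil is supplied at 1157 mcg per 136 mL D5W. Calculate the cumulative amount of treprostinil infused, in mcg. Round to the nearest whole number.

Concentration = 1157 mcg ÷ 136 mL = 8.507353 mcg/mL
Stage 1: 4.8 mL/hr × 4.9 hr = 23.52 mL → 23.52 mL × 8.507353 mcg/mL = 200.0929 mcg
Stage 2: 21.2 mL/hr × 4 hr = 84.8 mL → 84.8 mL × 8.507353 mcg/mL = 721.4235 mcg
Total = 200.0929 + 721.4235 = 921.5165 mcg

922 mcg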